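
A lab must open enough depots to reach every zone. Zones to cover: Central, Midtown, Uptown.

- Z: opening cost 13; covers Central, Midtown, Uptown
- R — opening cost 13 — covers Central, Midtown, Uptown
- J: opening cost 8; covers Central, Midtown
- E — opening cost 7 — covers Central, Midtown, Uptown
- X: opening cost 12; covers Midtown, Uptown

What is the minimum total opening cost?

E alone covers Central, Midtown, Uptown — every zone.
Total opening cost: 7.
No cover costs less than 7.

7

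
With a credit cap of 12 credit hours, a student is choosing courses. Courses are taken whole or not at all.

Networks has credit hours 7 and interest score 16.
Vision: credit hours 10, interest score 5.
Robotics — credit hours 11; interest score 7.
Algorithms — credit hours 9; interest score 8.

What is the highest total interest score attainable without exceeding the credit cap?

16

Algorithms: credit hours 9 ≤ 12, interest score 8.
Networks: credit hours 7 ≤ 12, interest score 16.
Best is Networks with total interest score 16.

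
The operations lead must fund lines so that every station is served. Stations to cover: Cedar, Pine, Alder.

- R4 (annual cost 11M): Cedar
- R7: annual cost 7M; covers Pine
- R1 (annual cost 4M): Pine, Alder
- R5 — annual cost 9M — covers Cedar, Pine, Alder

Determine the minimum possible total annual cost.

This is an integer covering problem.
The greedy cost-per-new-station heuristic would pick R1 and R5 for 13, but a cheaper cover exists.
R5 alone covers Cedar, Pine, Alder — every station.
Total annual cost: 9.
No cover costs less than 9.

9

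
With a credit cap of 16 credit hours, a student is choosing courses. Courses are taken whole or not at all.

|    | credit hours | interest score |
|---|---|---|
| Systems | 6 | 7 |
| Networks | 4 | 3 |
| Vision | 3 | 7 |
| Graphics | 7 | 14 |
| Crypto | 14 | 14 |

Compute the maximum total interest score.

This is a 0-1 knapsack instance.
Systems + Vision + Graphics: credit hours 6 + 3 + 7 = 16 ≤ 16, interest score 7 + 7 + 14 = 28.
Vision + Graphics: credit hours 3 + 7 = 10 ≤ 16, interest score 7 + 14 = 21.
Networks + Vision + Graphics: credit hours 4 + 3 + 7 = 14 ≤ 16, interest score 3 + 7 + 14 = 24.
Best is Systems, Vision, and Graphics with total interest score 28.

28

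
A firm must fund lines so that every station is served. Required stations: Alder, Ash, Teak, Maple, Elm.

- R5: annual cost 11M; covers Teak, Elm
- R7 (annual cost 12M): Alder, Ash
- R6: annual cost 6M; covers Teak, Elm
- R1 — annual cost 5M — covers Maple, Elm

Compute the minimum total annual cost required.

23

Choose R7, R6, and R1: together they cover Alder, Ash, Teak, Maple, Elm — every station.
Total annual cost: 12 + 6 + 5 = 23.
No cover costs less than 23.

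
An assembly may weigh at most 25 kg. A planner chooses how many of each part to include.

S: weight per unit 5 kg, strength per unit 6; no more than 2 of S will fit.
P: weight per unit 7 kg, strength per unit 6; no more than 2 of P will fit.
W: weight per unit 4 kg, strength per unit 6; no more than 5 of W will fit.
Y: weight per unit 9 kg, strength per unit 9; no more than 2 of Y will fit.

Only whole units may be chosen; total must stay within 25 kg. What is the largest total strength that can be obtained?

36

This is a bounded integer knapsack.
Take 1×S and 5×W: weight 25 ≤ 25, strength 1·6 + 5·6 = 36.
W has the best ratio (6/4) and is taken to its limit of 5; remaining capacity is filled optimally with the others.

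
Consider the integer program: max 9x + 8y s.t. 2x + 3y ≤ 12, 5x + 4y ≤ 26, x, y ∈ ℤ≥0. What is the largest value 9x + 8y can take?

Relaxing integrality, the LP optimum is 47.71 at (x,y) = (4.29, 1.14), which is not an integer point.
(x,y)=(5,0) is feasible, giving 45.
(x,y)=(4,1) is feasible, giving 44.
(x,y)=(3,2) is feasible, giving 43.
(x,y)=(4,0) is feasible, giving 36.
No feasible integer point exceeds 45.

45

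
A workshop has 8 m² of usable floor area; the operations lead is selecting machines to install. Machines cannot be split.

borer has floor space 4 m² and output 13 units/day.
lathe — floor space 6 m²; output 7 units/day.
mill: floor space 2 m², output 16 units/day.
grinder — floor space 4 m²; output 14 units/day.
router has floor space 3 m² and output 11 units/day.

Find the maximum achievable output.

30

mill + grinder: floor space 2 + 4 = 6 ≤ 8, output 16 + 14 = 30.
mill + router: floor space 2 + 3 = 5 ≤ 8, output 16 + 11 = 27.
borer + mill: floor space 4 + 2 = 6 ≤ 8, output 13 + 16 = 29.
Best is mill and grinder with total output 30.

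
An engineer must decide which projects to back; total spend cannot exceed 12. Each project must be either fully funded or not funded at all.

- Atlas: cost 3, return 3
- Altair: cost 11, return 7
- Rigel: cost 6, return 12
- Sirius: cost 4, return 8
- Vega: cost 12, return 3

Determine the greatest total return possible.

20

Rigel + Sirius: cost 6 + 4 = 10 ≤ 12, return 12 + 8 = 20.
Atlas + Rigel: cost 3 + 6 = 9 ≤ 12, return 3 + 12 = 15.
Rigel: cost 6 ≤ 12, return 12.
Best is Rigel and Sirius with total return 20.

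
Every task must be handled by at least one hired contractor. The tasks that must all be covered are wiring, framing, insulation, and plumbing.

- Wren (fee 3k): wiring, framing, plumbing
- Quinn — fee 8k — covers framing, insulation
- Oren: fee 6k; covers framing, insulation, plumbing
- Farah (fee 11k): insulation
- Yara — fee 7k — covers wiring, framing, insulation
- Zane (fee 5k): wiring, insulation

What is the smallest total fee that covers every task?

This is an integer covering problem.
Choose Wren and Zane: together they cover wiring, framing, insulation, plumbing — every task.
Total fee: 3 + 5 = 8.
No cover costs less than 8.

8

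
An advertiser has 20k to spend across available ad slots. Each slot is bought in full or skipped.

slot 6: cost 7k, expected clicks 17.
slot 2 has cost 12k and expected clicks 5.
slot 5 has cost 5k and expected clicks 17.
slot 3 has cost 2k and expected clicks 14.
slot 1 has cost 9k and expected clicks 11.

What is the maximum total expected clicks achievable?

This is a 0-1 knapsack instance.
slot 5 + slot 3 + slot 1: cost 5 + 2 + 9 = 16 ≤ 20, expected clicks 17 + 14 + 11 = 42.
slot 6 + slot 5 + slot 3: cost 7 + 5 + 2 = 14 ≤ 20, expected clicks 17 + 17 + 14 = 48.
Best is slot 6, slot 5, and slot 3 with total expected clicks 48.

48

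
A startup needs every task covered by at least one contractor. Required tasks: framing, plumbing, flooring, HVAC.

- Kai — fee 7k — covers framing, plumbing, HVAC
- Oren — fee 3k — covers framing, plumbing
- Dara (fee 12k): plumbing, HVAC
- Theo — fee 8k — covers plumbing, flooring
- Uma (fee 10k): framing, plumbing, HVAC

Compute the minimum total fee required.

15

The greedy cost-per-new-task heuristic would pick Oren, Kai, and Theo for 18, but a cheaper cover exists.
Choose Kai and Theo: together they cover framing, plumbing, flooring, HVAC — every task.
Total fee: 7 + 8 = 15.
No cover costs less than 15.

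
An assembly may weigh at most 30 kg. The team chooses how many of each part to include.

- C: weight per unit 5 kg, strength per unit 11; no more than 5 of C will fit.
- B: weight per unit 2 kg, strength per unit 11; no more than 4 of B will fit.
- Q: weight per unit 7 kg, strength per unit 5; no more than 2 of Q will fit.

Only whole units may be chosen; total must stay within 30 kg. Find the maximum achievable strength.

88

This is a bounded integer knapsack.
4×C and 4×B: weight 28 ≤ 30, strength 4·11 + 4·11 = 88.
3×C, 4×B, and 1×Q: weight 30 ≤ 30, strength 3·11 + 4·11 + 1·5 = 82.
Best is 88.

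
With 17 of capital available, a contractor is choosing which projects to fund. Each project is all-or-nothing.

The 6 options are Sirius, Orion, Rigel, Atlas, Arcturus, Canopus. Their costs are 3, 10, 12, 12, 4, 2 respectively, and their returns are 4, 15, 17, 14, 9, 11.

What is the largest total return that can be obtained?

35

Allowing fractional choices, the relaxed optimum would be about 36.4, but projects are indivisible.
Sirius + Orion + Canopus: cost 3 + 10 + 2 = 15 ≤ 17, return 4 + 15 + 11 = 30.
Orion + Arcturus + Canopus: cost 10 + 4 + 2 = 16 ≤ 17, return 15 + 9 + 11 = 35.
Sirius + Rigel + Canopus: cost 3 + 12 + 2 = 17 ≤ 17, return 4 + 17 + 11 = 32.
Best is Orion, Arcturus, and Canopus with total return 35.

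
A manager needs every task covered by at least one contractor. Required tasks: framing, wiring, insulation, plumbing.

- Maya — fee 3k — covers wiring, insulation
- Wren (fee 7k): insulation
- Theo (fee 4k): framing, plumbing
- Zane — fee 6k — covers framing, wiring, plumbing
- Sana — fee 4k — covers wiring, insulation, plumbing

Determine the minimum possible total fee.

7

The greedy cost-per-new-task heuristic would pick Sana and Theo for 8, but a cheaper cover exists.
Choose Maya and Theo: together they cover framing, wiring, insulation, plumbing — every task.
Total fee: 3 + 4 = 7.
No cover costs less than 7.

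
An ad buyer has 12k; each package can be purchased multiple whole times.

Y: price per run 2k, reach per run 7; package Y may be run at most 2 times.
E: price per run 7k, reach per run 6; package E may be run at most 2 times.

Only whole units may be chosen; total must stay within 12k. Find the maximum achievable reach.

20

Take 2×Y and 1×E: price 11 ≤ 12, reach 2·7 + 1·6 = 20.
Y has the best ratio (7/2) and is taken to its limit of 2; remaining capacity is filled optimally with the others.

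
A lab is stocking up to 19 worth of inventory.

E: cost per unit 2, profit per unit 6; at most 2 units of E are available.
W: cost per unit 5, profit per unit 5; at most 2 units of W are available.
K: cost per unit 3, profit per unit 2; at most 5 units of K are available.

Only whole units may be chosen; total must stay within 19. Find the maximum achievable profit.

E has the best ratio (6/2); taking only E gives at most 2×6 = 12 (stopped by the supply cap of 2).
Mixing does better — 2×E, 2×W, and 1×K: cost 17 ≤ 19, profit 2·6 + 2·5 + 1·2 = 24.

24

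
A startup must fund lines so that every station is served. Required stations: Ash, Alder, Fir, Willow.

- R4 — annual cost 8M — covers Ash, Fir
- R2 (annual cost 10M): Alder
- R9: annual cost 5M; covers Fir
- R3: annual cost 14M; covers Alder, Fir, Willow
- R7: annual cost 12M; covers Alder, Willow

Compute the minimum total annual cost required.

Choose R4 and R7: together they cover Ash, Alder, Fir, Willow — every station.
Total annual cost: 8 + 12 = 20.
No cover costs less than 20.

20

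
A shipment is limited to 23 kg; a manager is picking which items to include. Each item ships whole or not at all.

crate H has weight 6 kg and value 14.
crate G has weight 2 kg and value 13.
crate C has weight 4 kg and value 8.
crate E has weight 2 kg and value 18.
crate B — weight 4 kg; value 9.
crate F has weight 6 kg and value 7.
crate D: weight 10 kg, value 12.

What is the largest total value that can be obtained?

Take crate H, crate G, crate C, crate E, and crate B: weight 6 + 2 + 4 + 2 + 4 = 18 ≤ 23, value 14 + 13 + 8 + 18 + 9 = 62.
No other feasible combination does better.

62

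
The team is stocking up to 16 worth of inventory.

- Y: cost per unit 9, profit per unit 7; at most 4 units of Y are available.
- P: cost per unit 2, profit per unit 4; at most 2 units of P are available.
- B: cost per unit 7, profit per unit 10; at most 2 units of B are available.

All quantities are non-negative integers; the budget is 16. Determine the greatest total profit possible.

24

P has the best ratio (4/2); taking only P gives at most 2×4 = 8 (stopped by the supply cap of 2).
Mixing does better — 1×P and 2×B: cost 16 ≤ 16, profit 1·4 + 2·10 = 24.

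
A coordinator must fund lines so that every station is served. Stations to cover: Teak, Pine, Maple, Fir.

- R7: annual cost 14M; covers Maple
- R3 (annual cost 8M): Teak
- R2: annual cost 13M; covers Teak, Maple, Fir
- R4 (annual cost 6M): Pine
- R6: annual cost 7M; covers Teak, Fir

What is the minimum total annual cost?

19

This is an integer covering problem.
The greedy cost-per-new-station heuristic would pick R6, R4, and R2 for 26, but a cheaper cover exists.
Choose R2 and R4: together they cover Teak, Pine, Maple, Fir — every station.
Total annual cost: 13 + 6 = 19.
No cover costs less than 19.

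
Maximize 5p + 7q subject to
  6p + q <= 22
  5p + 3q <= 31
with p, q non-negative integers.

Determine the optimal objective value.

(p,q)=(0,10): 6·0+1·10=10≤22, 5·0+3·10=30≤31, objective 70.
(p,q)=(0,9): 6·0+1·9=9≤22, 5·0+3·9=27≤31, objective 63.
The best lattice point is (0,10), giving 70.

70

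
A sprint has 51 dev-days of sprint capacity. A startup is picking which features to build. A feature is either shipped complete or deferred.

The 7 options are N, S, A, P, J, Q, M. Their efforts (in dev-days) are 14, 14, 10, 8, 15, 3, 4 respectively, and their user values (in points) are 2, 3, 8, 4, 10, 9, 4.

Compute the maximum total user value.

S + A + P + J + Q: effort 14 + 10 + 8 + 15 + 3 = 50 ≤ 51, user value 3 + 8 + 4 + 10 + 9 = 34.
A + P + J + Q + M: effort 10 + 8 + 15 + 3 + 4 = 40 ≤ 51, user value 8 + 4 + 10 + 9 + 4 = 35.
S + A + J + Q + M: effort 14 + 10 + 15 + 3 + 4 = 46 ≤ 51, user value 3 + 8 + 10 + 9 + 4 = 34.
Best is A, P, J, Q, and M with total user value 35.

35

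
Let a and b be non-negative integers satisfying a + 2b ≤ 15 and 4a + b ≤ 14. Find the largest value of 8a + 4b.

Relaxing integrality, the LP optimum is 41.14 at (a,b) = (1.86, 6.57), which is not an integer point.
(a,b)=(2,6): 1·2+2·6=14≤15, 4·2+1·6=14≤14, objective 40.
(a,b)=(1,7): 1·1+2·7=15≤15, 4·1+1·7=11≤14, objective 36.
Maximum is 40 at (a,b)=(2,6).

40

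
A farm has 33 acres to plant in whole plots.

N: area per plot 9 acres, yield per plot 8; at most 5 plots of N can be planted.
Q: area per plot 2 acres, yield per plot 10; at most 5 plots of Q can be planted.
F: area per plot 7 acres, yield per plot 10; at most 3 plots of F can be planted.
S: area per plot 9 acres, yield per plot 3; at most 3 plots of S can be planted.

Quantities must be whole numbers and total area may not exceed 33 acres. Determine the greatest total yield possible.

80

This is a bounded integer knapsack.
Q has the best ratio (10/2); taking only Q gives at most 5×10 = 50 (stopped by the supply cap of 5).
Mixing does better — 5×Q and 3×F: area 31 ≤ 33, yield 5·10 + 3·10 = 80.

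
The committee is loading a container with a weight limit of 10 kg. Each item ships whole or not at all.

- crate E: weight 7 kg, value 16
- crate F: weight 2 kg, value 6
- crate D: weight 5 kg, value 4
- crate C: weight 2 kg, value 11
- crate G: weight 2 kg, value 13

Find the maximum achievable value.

30

Allowing fractional choices, the relaxed optimum would be about 39.1, but items are indivisible.
crate E + crate G: weight 7 + 2 = 9 ≤ 10, value 16 + 13 = 29.
crate F + crate C + crate G: weight 2 + 2 + 2 = 6 ≤ 10, value 6 + 11 + 13 = 30.
Best is crate F, crate C, and crate G with total value 30.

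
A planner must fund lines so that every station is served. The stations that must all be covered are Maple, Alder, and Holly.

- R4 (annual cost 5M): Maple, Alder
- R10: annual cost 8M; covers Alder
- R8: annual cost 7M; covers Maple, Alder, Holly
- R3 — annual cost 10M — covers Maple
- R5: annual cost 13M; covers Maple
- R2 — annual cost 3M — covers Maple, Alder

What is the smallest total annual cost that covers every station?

7

The greedy cost-per-new-station heuristic would pick R2 and R8 for 10, but a cheaper cover exists.
R8 alone covers Maple, Alder, Holly — every station.
Total annual cost: 7.
No cover costs less than 7.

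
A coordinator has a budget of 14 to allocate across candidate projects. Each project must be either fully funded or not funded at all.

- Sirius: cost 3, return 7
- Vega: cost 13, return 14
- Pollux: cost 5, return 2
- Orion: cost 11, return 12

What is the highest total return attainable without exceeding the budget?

Sirius + Orion: cost 3 + 11 = 14 ≤ 14, return 7 + 12 = 19.
Vega: cost 13 ≤ 14, return 14.
Best is Sirius and Orion with total return 19.

19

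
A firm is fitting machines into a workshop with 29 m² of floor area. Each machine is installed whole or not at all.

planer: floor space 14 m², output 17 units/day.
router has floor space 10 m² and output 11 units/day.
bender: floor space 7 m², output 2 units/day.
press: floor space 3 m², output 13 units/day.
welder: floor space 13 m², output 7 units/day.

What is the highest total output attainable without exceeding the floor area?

Take planer, router, and press: floor space 14 + 10 + 3 = 27 ≤ 29, output 17 + 11 + 13 = 41.
No other feasible combination does better.

41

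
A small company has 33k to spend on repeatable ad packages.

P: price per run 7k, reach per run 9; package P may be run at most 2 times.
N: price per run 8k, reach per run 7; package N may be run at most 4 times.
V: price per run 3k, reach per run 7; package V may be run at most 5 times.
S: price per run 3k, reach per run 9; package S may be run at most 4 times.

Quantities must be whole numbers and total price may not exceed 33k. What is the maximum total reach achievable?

This is a bounded integer knapsack.
5×V and 4×S: price 27 ≤ 33, reach 5·7 + 4·9 = 71.
1×P, 4×V, and 4×S: price 31 ≤ 33, reach 1·9 + 4·7 + 4·9 = 73.
Best is 73.

73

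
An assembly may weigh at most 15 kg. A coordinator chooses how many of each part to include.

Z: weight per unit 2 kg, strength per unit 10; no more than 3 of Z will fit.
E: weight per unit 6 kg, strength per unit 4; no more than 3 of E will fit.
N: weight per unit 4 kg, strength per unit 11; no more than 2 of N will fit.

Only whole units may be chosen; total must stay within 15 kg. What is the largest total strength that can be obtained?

3×Z and 2×N: weight 14 ≤ 15, strength 3·10 + 2·11 = 52.
2×Z and 2×N: weight 12 ≤ 15, strength 2·10 + 2·11 = 42.
Best is 52.

52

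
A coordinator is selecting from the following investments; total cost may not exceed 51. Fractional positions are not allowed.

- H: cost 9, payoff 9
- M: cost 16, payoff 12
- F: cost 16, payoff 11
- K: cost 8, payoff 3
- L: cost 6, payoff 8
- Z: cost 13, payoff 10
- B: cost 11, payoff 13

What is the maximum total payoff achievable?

This is a 0-1 knapsack instance.
Allowing fractional choices, the relaxed optimum would be about 49.0, but investments are indivisible.
H + M + K + L + B: cost 9 + 16 + 8 + 6 + 11 = 50 ≤ 51, payoff 9 + 12 + 3 + 8 + 13 = 45.
M + F + L + B: cost 16 + 16 + 6 + 11 = 49 ≤ 51, payoff 12 + 11 + 8 + 13 = 44.
H + M + Z + B: cost 9 + 16 + 13 + 11 = 49 ≤ 51, payoff 9 + 12 + 10 + 13 = 44.
Best is H, M, K, L, and B with total payoff 45.

45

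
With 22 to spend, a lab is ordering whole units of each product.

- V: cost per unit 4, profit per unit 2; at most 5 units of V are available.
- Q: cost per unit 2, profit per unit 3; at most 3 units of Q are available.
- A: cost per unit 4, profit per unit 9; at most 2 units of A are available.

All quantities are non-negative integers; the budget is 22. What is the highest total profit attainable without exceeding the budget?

31

1×V, 3×Q, and 2×A: cost 18 ≤ 22, profit 1·2 + 3·3 + 2·9 = 29.
2×V, 3×Q, and 2×A: cost 22 ≤ 22, profit 2·2 + 3·3 + 2·9 = 31.
Best is 31.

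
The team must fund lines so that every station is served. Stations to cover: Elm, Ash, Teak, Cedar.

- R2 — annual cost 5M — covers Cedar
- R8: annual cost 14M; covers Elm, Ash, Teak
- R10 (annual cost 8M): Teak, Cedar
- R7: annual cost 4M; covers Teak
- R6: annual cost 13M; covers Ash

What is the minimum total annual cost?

19

The greedy cost-per-new-station heuristic would pick R10 and R8 for 22, but a cheaper cover exists.
Choose R2 and R8: together they cover Elm, Ash, Teak, Cedar — every station.
Total annual cost: 5 + 14 = 19.
No cover costs less than 19.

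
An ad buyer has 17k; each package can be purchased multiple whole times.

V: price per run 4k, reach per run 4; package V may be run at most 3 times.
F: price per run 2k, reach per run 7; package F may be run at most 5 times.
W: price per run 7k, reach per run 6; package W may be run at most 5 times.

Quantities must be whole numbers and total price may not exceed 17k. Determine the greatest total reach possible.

41

F has the best ratio (7/2); taking only F gives at most 5×7 = 35 (stopped by the supply cap of 5).
Mixing does better — 5×F and 1×W: price 17 ≤ 17, reach 5·7 + 1·6 = 41.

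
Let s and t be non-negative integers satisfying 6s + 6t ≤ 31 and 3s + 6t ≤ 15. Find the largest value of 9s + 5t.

45

(s,t)=(5,0): 6·5+6·0=30≤31, 3·5+6·0=15≤15, objective 45.
(s,t)=(4,0): 6·4+6·0=24≤31, 3·4+6·0=12≤15, objective 36.
Maximum is 45 at (s,t)=(5,0).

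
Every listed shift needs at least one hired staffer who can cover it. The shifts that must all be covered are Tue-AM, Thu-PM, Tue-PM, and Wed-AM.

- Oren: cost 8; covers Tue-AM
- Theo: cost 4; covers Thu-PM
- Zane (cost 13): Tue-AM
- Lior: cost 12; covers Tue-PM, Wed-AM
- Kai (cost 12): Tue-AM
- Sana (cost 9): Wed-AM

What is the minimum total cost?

24

Choose Oren, Theo, and Lior: together they cover Tue-AM, Thu-PM, Tue-PM, Wed-AM — every shift.
Total cost: 8 + 4 + 12 = 24.
No cover costs less than 24.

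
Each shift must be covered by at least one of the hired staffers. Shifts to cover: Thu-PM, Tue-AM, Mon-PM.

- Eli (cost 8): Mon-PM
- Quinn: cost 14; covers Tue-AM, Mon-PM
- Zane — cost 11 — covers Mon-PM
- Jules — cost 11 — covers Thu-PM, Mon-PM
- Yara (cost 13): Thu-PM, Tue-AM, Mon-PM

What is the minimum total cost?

13

Yara alone covers Thu-PM, Tue-AM, Mon-PM — every shift.
Total cost: 13.
No cover costs less than 13.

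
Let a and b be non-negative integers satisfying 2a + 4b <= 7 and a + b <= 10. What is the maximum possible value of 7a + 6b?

21

Relaxing integrality, the LP optimum is 24.50 at (a,b) = (3.5, 0), which is not an integer point.
(a,b)=(3,0): 2·3+4·0=6≤7, 1·3+1·0=3≤10, objective 21.
(a,b)=(2,0): 2·2+4·0=4≤7, 1·2+1·0=2≤10, objective 14.
No feasible integer point exceeds 21.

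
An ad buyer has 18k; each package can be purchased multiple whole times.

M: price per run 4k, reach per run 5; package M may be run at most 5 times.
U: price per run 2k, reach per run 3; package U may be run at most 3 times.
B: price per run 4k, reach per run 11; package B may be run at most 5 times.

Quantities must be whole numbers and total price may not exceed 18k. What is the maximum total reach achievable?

Take 1×U and 4×B: price 18 ≤ 18, reach 1·3 + 4·11 = 47.
No other integer combination yields more.

47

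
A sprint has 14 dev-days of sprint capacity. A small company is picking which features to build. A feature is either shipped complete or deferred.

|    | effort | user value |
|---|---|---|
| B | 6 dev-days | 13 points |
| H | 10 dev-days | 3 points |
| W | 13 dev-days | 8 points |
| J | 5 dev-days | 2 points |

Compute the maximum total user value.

15

This is an integer program with binary decision variables.
B + J: effort 6 + 5 = 11 ≤ 14, user value 13 + 2 = 15.
B: effort 6 ≤ 14, user value 13.
Best is B and J with total user value 15.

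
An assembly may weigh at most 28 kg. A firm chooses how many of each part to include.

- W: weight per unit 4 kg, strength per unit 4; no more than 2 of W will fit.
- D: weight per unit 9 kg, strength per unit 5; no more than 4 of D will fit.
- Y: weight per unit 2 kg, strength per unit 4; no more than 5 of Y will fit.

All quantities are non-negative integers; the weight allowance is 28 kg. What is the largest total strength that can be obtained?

33

This is a bounded integer knapsack.
Y has the best ratio (4/2); taking only Y gives at most 5×4 = 20 (stopped by the supply cap of 5).
Mixing does better — 2×W, 1×D, and 5×Y: weight 27 ≤ 28, strength 2·4 + 1·5 + 5·4 = 33.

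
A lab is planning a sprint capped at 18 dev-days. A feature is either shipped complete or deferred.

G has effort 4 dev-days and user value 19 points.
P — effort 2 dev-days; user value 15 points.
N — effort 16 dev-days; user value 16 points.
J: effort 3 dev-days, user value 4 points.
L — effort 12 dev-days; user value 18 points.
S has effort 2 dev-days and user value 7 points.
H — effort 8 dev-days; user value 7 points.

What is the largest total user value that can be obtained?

Treat it as a binary knapsack problem.
Allowing fractional choices, the relaxed optimum would be about 56.0, but features are indivisible.
G + P + L: effort 4 + 2 + 12 = 18 ≤ 18, user value 19 + 15 + 18 = 52.
G + P + S + H: effort 4 + 2 + 2 + 8 = 16 ≤ 18, user value 19 + 15 + 7 + 7 = 48.
Best is G, P, and L with total user value 52.

52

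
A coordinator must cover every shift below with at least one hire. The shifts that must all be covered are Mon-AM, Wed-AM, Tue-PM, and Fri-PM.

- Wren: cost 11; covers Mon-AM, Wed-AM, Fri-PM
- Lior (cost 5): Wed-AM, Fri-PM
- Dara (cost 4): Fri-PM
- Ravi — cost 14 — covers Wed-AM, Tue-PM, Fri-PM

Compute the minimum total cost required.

The greedy cost-per-new-shift heuristic would pick Lior, Wren, and Ravi for 30, but a cheaper cover exists.
Choose Wren and Ravi: together they cover Mon-AM, Wed-AM, Tue-PM, Fri-PM — every shift.
Total cost: 11 + 14 = 25.
No cover costs less than 25.

25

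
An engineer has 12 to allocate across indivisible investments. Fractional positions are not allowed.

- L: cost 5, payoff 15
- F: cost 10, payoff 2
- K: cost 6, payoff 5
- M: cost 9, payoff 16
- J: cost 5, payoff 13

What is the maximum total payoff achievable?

28

Allowing fractional choices, the relaxed optimum would be about 31.6, but investments are indivisible.
L + K: cost 5 + 6 = 11 ≤ 12, payoff 15 + 5 = 20.
K + J: cost 6 + 5 = 11 ≤ 12, payoff 5 + 13 = 18.
L + J: cost 5 + 5 = 10 ≤ 12, payoff 15 + 13 = 28.
Best is L and J with total payoff 28.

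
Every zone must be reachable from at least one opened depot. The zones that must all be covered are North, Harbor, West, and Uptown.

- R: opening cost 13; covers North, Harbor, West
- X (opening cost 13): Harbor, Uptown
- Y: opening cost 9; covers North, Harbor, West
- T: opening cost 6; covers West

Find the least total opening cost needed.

Choose X and Y: together they cover North, Harbor, West, Uptown — every zone.
Total opening cost: 13 + 9 = 22.
No cover costs less than 22.

22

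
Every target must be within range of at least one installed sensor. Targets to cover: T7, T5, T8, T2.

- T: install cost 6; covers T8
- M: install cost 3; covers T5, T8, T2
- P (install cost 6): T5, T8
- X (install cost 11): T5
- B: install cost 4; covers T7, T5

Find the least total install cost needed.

Choose M and B: together they cover T7, T5, T8, T2 — every target.
Total install cost: 3 + 4 = 7.
No cover costs less than 7.

7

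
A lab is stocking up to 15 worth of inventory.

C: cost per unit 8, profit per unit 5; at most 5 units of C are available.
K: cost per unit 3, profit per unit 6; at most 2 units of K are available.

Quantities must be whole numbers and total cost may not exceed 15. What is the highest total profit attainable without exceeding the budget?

1×C and 2×K: cost 14 ≤ 15, profit 1·5 + 2·6 = 17.
2×K: cost 6 ≤ 15, profit 2·6 = 12.
Best is 17.

17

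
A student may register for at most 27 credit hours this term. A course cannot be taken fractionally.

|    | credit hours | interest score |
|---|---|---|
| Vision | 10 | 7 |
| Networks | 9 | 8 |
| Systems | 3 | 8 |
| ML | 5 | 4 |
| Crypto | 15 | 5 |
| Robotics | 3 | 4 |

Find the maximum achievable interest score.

Allowing fractional choices, the relaxed optimum would be about 28.9, but courses are indivisible.
Vision + Networks + Systems + Robotics: credit hours 10 + 9 + 3 + 3 = 25 ≤ 27, interest score 7 + 8 + 8 + 4 = 27.
Vision + Networks + Systems + ML: credit hours 10 + 9 + 3 + 5 = 27 ≤ 27, interest score 7 + 8 + 8 + 4 = 27.
The maximum interest score is 27; one optimal choice is Vision, Networks, Systems, and Robotics.

27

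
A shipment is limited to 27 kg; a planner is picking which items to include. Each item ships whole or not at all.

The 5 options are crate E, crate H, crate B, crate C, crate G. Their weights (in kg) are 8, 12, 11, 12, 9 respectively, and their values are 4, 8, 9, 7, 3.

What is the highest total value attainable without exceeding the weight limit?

17

Take crate H and crate B: weight 12 + 11 = 23 ≤ 27, value 8 + 9 = 17.
No other feasible combination does better.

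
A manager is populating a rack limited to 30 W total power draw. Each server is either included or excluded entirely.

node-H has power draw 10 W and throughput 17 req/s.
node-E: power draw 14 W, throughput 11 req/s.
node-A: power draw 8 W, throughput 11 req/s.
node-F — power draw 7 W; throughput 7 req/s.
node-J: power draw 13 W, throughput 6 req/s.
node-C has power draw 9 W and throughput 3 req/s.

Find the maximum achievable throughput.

35

Treat it as a binary knapsack problem.
Take node-H, node-A, and node-F: power draw 10 + 8 + 7 = 25 ≤ 30, throughput 17 + 11 + 7 = 35.
No other feasible combination does better.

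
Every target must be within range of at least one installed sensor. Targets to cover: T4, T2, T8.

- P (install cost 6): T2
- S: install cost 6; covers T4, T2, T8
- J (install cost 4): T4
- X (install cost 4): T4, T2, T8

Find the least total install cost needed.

X alone covers T4, T2, T8 — every target.
Total install cost: 4.
No cover costs less than 4.

4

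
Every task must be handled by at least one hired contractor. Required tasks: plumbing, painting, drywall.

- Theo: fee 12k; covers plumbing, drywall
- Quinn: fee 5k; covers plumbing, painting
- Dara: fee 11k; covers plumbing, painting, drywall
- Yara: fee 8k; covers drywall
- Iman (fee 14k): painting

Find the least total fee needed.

11

Dara alone covers plumbing, painting, drywall — every task.
Total fee: 11.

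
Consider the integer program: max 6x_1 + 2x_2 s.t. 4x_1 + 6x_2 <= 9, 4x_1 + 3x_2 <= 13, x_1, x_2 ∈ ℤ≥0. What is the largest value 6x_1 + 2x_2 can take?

(x_1,x_2)=(2,0) is feasible, giving 12.
(x_1,x_2)=(1,0) is feasible, giving 6.
No feasible integer point exceeds 12.

12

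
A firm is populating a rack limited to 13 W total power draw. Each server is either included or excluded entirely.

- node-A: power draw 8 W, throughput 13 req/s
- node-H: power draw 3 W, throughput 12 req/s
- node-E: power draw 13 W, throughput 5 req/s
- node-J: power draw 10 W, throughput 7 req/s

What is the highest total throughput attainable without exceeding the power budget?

25

Take node-A and node-H: power draw 8 + 3 = 11 ≤ 13, throughput 13 + 12 = 25.
No other feasible combination does better.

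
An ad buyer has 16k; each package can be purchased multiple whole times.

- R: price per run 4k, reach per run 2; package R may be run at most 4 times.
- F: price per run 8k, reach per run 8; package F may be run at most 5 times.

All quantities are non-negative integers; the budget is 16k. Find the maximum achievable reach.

16

2×F: price 16 ≤ 16, reach 2·8 = 16.
2×R and 1×F: price 16 ≤ 16, reach 2·2 + 1·8 = 12.
Best is 16.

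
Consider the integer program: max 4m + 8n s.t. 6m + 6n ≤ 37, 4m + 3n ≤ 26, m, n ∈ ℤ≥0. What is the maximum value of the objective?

48

(m,n)=(0,6): 6·0+6·6=36≤37, 4·0+3·6=18≤26, objective 48.
(m,n)=(1,5): 6·1+6·5=36≤37, 4·1+3·5=19≤26, objective 44.
(m,n)=(0,5): 6·0+6·5=30≤37, 4·0+3·5=15≤26, objective 40.
Maximum is 48 at (m,n)=(0,6).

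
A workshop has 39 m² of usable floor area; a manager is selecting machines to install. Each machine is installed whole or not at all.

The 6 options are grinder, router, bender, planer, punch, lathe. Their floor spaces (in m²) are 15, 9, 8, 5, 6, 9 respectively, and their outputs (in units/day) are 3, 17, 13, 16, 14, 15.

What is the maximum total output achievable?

Allowing fractional choices, the relaxed optimum would be about 75.4, but machines are indivisible.
router + bender + planer + punch + lathe: floor space 9 + 8 + 5 + 6 + 9 = 37 ≤ 39, output 17 + 13 + 16 + 14 + 15 = 75.
router + planer + punch + lathe: floor space 9 + 5 + 6 + 9 = 29 ≤ 39, output 17 + 16 + 14 + 15 = 62.
router + bender + planer + lathe: floor space 9 + 8 + 5 + 9 = 31 ≤ 39, output 17 + 13 + 16 + 15 = 61.
Best is router, bender, planer, punch, and lathe with total output 75.

75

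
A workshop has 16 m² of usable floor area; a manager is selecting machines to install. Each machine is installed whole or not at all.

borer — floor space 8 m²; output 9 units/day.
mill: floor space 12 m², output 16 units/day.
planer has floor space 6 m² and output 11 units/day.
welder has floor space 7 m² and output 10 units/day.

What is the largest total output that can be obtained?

21

This is a 0-1 knapsack instance.
borer + planer: floor space 8 + 6 = 14 ≤ 16, output 9 + 11 = 20.
planer + welder: floor space 6 + 7 = 13 ≤ 16, output 11 + 10 = 21.
borer + welder: floor space 8 + 7 = 15 ≤ 16, output 9 + 10 = 19.
Best is planer and welder with total output 21.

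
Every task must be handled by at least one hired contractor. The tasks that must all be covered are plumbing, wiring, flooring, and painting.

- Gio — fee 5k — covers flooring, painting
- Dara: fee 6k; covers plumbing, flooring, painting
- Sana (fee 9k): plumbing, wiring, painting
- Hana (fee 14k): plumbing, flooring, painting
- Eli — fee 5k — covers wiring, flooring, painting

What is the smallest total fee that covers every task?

11

Choose Dara and Eli: together they cover plumbing, wiring, flooring, painting — every task.
Total fee: 6 + 5 = 11.
No cover costs less than 11.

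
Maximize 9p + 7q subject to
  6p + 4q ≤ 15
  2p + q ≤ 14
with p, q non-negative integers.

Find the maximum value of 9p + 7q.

23

Relaxing integrality, the LP optimum is 26.25 at (p,q) = (0, 3.75), which is not an integer point.
(p,q)=(1,2): 6·1+4·2=14≤15, 2·1+1·2=4≤14, objective 23.
(p,q)=(0,3): 6·0+4·3=12≤15, 2·0+1·3=3≤14, objective 21.
(p,q)=(1,1): 6·1+4·1=10≤15, 2·1+1·1=3≤14, objective 16.
The best lattice point is (1,2), giving 23.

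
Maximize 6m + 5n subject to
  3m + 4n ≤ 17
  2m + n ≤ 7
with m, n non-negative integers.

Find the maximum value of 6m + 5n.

23

The continuous relaxation peaks at (2.2, 2.6) with value 26.20; rounding to a feasible lattice point costs some objective.
(m,n)=(3,1) is feasible, giving 23.
(m,n)=(2,2) is feasible, giving 22.
(m,n)=(1,3) is feasible, giving 21.
The best lattice point is (3,1), giving 23.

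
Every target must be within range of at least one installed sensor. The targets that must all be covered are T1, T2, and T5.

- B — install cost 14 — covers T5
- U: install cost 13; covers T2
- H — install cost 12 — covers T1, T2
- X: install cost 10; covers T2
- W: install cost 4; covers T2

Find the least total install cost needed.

The greedy cost-per-new-target heuristic would pick W, H, and B for 30, but a cheaper cover exists.
Choose B and H: together they cover T1, T2, T5 — every target.
Total install cost: 14 + 12 = 26.
No cover costs less than 26.

26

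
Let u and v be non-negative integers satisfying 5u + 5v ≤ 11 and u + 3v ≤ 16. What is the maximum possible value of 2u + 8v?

16

(u,v)=(0,2): 5·0+5·2=10≤11, 1·0+3·2=6≤16, objective 16.
(u,v)=(1,1): 5·1+5·1=10≤11, 1·1+3·1=4≤16, objective 10.
(u,v)=(0,1): 5·0+5·1=5≤11, 1·0+3·1=3≤16, objective 8.
Maximum is 16 at (u,v)=(0,2).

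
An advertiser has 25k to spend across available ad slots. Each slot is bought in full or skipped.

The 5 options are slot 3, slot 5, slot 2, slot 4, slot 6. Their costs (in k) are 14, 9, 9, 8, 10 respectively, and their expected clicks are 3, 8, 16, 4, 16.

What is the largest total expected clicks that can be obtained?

32

slot 5 + slot 6: cost 9 + 10 = 19 ≤ 25, expected clicks 8 + 16 = 24.
slot 2 + slot 6: cost 9 + 10 = 19 ≤ 25, expected clicks 16 + 16 = 32.
slot 5 + slot 2: cost 9 + 9 = 18 ≤ 25, expected clicks 8 + 16 = 24.
Best is slot 2 and slot 6 with total expected clicks 32.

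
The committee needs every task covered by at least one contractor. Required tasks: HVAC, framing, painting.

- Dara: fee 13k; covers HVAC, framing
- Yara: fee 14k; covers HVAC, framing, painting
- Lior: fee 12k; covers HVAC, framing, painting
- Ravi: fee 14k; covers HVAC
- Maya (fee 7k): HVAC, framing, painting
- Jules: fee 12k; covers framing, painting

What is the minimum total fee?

This is a weighted set-cover instance.
Maya alone covers HVAC, framing, painting — every task.
Total fee: 7.
No cover costs less than 7.

7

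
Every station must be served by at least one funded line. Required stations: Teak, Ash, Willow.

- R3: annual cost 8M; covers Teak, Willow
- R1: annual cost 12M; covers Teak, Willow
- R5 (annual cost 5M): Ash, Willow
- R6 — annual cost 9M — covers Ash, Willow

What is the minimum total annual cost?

Choose R3 and R5: together they cover Teak, Ash, Willow — every station.
Total annual cost: 8 + 5 = 13.
No cover costs less than 13.

13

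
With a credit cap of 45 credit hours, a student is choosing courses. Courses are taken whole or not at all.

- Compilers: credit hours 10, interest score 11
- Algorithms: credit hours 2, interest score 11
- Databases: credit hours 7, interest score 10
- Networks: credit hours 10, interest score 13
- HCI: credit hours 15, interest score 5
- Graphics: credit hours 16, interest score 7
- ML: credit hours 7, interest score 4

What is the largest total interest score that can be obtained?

Take Compilers, Algorithms, Databases, Networks, and Graphics: credit hours 10 + 2 + 7 + 10 + 16 = 45 ≤ 45, interest score 11 + 11 + 10 + 13 + 7 = 52.
No other feasible combination does better.

52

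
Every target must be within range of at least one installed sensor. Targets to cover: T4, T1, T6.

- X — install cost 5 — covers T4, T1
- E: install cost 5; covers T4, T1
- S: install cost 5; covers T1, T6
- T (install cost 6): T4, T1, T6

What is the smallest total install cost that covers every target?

6

T alone covers T4, T1, T6 — every target.
Total install cost: 6.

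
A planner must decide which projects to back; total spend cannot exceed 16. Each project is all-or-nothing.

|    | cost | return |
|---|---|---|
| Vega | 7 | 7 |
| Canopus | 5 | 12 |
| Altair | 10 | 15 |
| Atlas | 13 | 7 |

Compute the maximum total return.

Canopus + Altair: cost 5 + 10 = 15 ≤ 16, return 12 + 15 = 27.
Vega + Canopus: cost 7 + 5 = 12 ≤ 16, return 7 + 12 = 19.
Best is Canopus and Altair with total return 27.

27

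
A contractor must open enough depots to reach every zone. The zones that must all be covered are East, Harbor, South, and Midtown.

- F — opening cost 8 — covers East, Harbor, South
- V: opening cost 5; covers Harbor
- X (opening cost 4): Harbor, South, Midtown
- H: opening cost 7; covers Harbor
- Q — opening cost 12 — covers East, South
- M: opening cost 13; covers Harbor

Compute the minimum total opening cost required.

Choose F and X: together they cover East, Harbor, South, Midtown — every zone.
Total opening cost: 8 + 4 = 12.

12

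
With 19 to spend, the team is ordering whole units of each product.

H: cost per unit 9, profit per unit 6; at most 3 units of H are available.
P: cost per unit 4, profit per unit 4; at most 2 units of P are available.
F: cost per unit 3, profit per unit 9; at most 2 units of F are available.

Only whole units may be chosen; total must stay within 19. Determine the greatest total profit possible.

This is a bounded integer knapsack.
Take 1×H, 1×P, and 2×F: cost 19 ≤ 19, profit 1·6 + 1·4 + 2·9 = 28.
F has the best ratio (9/3) and is taken to its limit of 2; remaining capacity is filled optimally with the others.

28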